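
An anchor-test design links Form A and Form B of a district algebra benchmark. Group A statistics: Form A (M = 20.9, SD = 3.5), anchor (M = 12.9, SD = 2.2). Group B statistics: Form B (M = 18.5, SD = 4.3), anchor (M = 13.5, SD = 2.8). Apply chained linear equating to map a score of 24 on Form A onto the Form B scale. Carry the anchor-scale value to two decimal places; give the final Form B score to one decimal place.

20.6

Form A → anchor (Group A): v = (2.2/3.5)(24 − 20.9) + 12.9 = 14.85
anchor → Form B (Group B): y = (4.3/2.8)(14.85 − 13.5) + 18.5 = 20.6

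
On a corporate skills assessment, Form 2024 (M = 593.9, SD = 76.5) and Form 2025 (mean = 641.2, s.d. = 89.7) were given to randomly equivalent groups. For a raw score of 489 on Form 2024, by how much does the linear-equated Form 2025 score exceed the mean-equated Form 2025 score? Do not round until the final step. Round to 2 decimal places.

-18.10

Mean-equated: 489 + (641.2 − 593.9) = 536.30
Linear-equated: (89.7/76.5)(489 − 593.9) + 641.2 = 518.200
Difference = 518.200 − 536.30 = -18.10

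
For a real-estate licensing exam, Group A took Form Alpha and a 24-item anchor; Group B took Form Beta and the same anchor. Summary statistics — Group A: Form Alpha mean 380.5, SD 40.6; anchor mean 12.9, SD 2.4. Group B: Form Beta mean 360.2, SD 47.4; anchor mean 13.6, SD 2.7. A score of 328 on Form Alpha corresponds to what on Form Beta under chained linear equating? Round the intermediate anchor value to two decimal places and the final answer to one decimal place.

Form Alpha → anchor (Group A): v = (2.4/40.6)(328 − 380.5) + 12.9 = 9.80
anchor → Form Beta (Group B): y = (47.4/2.7)(9.80 − 13.6) + 360.2 = 293.5

293.5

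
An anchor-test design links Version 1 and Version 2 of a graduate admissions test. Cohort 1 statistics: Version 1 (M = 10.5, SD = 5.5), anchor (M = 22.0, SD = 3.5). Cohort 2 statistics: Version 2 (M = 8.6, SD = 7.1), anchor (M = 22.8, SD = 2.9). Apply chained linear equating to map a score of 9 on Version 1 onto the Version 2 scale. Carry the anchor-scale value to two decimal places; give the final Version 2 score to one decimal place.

Version 1 → anchor (Cohort 1): v = (3.5/5.5)(9 − 10.5) + 22.0 = 21.05
anchor → Version 2 (Cohort 2): y = (7.1/2.9)(21.05 − 22.8) + 8.6 = 4.3

4.3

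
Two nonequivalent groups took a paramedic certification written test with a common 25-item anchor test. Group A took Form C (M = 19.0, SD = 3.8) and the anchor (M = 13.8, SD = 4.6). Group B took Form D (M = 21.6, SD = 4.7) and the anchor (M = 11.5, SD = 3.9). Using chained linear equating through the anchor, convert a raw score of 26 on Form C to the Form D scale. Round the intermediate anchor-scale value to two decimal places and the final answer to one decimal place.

34.6

Form C → anchor (Group A): v = (4.6/3.8)(26 − 19.0) + 13.8 = 22.27
anchor → Form D (Group B): y = (4.7/3.9)(22.27 − 11.5) + 21.6 = 34.6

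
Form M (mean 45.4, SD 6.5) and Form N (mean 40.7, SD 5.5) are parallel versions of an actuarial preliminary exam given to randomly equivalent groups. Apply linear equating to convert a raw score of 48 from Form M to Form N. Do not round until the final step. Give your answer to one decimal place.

42.9

Linear equating: y = (SD_Y/SD_X)(x − M_X) + M_Y
y = (5.5/6.5)(48 − 45.4) + 40.7
y = 0.846154 × 2.6 + 40.7 = 2.2000 + 40.7 = 42.9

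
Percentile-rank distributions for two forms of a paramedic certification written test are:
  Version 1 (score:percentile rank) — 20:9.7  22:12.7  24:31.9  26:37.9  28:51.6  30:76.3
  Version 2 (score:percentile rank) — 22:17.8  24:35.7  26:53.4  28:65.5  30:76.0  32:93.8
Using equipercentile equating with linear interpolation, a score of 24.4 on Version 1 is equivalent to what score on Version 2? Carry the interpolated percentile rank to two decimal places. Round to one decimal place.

23.7

PR of 24.4 on Version 1: 31.9 + (24.4 − 24)/(26 − 24) × (37.9 − 31.9) = 33.10
On Version 2, PR 33.10 falls between score 22 (PR 17.8) and 24 (PR 35.7).
Interpolate: 22 + (33.10 − 17.8)/(35.7 − 17.8) × (24 − 22) = 23.7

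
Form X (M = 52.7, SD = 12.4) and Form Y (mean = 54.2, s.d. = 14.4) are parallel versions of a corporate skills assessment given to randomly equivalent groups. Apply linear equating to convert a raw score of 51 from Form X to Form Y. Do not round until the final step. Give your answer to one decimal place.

Linear equating: y = (SD_Y/SD_X)(x − M_X) + M_Y
y = (14.4/12.4)(51 − 52.7) + 54.2
y = 1.161290 × -1.7 + 54.2 = -1.9742 + 54.2 = 52.2

52.2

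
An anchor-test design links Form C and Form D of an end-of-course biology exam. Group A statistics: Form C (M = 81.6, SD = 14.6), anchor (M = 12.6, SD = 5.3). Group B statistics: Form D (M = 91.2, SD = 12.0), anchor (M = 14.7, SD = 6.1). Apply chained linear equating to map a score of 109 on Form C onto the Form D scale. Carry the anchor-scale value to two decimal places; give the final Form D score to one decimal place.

106.6

Form C → anchor (Group A): v = (5.3/14.6)(109 − 81.6) + 12.6 = 22.55
anchor → Form D (Group B): y = (12.0/6.1)(22.55 − 14.7) + 91.2 = 106.6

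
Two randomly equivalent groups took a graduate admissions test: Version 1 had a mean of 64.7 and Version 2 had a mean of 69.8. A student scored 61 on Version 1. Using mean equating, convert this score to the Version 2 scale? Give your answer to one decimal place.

Mean equating: y = x + (M_Y − M_X) = 61 + (69.8 − 64.7) = 66.1

66.1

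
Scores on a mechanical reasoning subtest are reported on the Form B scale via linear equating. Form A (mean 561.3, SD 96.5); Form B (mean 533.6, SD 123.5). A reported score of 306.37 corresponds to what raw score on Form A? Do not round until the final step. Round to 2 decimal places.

383.75

Invert y = (SD_Y/SD_X)(x − M_X) + M_Y:
x = (SD_X/SD_Y)(y − M_Y) + M_X = (96.5/123.5)(306.37 − 533.6) + 561.3
x = 0.781377 × -227.230 + 561.3 = 383.75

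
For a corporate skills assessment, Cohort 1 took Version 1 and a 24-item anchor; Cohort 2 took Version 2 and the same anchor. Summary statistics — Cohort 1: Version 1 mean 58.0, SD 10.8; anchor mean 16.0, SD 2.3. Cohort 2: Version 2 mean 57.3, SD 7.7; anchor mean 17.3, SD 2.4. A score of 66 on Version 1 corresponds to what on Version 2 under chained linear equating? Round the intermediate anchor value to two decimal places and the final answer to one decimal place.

Version 1 → anchor (Cohort 1): v = (2.3/10.8)(66 − 58.0) + 16.0 = 17.70
anchor → Version 2 (Cohort 2): y = (7.7/2.4)(17.70 − 17.3) + 57.3 = 58.6

58.6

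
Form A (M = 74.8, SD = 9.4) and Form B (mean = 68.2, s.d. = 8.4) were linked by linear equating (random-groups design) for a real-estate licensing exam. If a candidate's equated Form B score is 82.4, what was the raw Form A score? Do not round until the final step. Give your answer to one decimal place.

90.7

Invert y = (SD_Y/SD_X)(x − M_X) + M_Y:
x = (SD_X/SD_Y)(y − M_Y) + M_X = (9.4/8.4)(82.4 − 68.2) + 74.8
x = 1.119048 × 14.200 + 74.8 = 90.7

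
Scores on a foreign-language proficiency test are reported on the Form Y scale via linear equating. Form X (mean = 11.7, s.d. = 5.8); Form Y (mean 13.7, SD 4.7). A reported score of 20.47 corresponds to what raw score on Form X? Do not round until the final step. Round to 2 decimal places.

20.05

Invert y = (SD_Y/SD_X)(x − M_X) + M_Y:
x = (SD_X/SD_Y)(y − M_Y) + M_X = (5.8/4.7)(20.47 − 13.7) + 11.7
x = 1.234043 × 6.770 + 11.7 = 20.05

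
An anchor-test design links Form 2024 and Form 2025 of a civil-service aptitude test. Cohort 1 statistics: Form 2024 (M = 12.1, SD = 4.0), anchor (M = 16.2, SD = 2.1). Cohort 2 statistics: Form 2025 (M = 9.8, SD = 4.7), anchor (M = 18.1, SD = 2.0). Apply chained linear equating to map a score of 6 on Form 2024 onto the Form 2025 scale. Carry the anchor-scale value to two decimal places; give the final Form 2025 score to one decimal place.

Form 2024 → anchor (Cohort 1): v = (2.1/4.0)(6 − 12.1) + 16.2 = 13.00
anchor → Form 2025 (Cohort 2): y = (4.7/2.0)(13.00 − 18.1) + 9.8 = -2.2

-2.2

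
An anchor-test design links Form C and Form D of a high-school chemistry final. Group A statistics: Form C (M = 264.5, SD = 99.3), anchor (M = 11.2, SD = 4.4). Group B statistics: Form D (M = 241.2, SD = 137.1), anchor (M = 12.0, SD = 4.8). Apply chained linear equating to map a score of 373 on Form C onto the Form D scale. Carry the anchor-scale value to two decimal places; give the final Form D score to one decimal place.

355.7

Form C → anchor (Group A): v = (4.4/99.3)(373 − 264.5) + 11.2 = 16.01
anchor → Form D (Group B): y = (137.1/4.8)(16.01 − 12.0) + 241.2 = 355.7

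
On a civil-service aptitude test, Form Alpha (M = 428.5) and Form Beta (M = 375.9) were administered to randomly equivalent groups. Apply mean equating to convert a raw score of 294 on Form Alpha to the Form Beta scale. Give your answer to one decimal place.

Mean equating: y = x + (M_Y − M_X) = 294 + (375.9 − 428.5) = 241.4

241.4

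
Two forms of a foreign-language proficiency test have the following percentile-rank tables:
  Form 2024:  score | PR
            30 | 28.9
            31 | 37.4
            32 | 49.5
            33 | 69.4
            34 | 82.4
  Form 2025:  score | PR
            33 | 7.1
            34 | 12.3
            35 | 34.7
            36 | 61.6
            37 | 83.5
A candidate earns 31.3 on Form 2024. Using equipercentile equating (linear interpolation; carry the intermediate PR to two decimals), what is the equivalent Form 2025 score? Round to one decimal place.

PR of 31.3 on Form 2024: 37.4 + (31.3 − 31)/(32 − 31) × (49.5 − 37.4) = 41.03
On Form 2025, PR 41.03 falls between score 35 (PR 34.7) and 36 (PR 61.6).
Interpolate: 35 + (41.03 − 34.7)/(61.6 − 34.7) × (36 − 35) = 35.2

35.2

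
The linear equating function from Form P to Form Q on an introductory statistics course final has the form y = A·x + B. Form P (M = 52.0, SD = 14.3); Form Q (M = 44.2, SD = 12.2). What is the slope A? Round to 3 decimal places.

0.853

A = SD_Y / SD_X = 12.2 / 14.3 = 0.853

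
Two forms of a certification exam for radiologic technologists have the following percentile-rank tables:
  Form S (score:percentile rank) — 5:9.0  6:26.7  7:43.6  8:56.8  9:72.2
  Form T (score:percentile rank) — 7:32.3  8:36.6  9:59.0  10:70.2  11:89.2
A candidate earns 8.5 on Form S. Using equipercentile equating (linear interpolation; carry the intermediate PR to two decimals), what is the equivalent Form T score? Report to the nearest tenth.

9.5

PR of 8.5 on Form S: 56.8 + (8.5 − 8)/(9 − 8) × (72.2 − 56.8) = 64.50
On Form T, PR 64.50 falls between score 9 (PR 59.0) and 10 (PR 70.2).
Interpolate: 9 + (64.50 − 59.0)/(70.2 − 59.0) × (10 − 9) = 9.5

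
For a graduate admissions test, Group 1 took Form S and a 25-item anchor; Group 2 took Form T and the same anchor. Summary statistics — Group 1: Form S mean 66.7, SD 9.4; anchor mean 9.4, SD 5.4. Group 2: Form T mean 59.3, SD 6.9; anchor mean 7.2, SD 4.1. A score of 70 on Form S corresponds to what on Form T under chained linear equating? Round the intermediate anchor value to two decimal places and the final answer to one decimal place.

66.2

Form S → anchor (Group 1): v = (5.4/9.4)(70 − 66.7) + 9.4 = 11.30
anchor → Form T (Group 2): y = (6.9/4.1)(11.30 − 7.2) + 59.3 = 66.2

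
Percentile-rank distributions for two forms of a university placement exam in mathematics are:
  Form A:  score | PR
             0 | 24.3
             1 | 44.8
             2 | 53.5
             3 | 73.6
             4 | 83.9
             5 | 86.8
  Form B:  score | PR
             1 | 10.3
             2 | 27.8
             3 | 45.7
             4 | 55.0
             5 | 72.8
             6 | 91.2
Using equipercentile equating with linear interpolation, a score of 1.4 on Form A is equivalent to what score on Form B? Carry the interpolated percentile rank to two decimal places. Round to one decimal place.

PR of 1.4 on Form A: 44.8 + (1.4 − 1)/(2 − 1) × (53.5 − 44.8) = 48.28
On Form B, PR 48.28 falls between score 3 (PR 45.7) and 4 (PR 55.0).
Interpolate: 3 + (48.28 − 45.7)/(55.0 − 45.7) × (4 − 3) = 3.3

3.3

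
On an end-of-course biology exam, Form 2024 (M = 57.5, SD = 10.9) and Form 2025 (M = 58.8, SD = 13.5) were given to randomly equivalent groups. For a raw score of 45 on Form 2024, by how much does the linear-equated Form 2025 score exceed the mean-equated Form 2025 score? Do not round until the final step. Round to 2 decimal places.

Mean-equated: 45 + (58.8 − 57.5) = 46.30
Linear-equated: (13.5/10.9)(45 − 57.5) + 58.8 = 43.318
Difference = 43.318 − 46.30 = -2.98

-2.98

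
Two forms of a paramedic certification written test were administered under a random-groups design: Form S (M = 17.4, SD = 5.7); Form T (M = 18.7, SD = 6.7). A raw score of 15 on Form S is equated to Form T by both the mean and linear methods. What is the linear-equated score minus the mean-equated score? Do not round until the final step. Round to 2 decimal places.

-0.42

Mean-equated: 15 + (18.7 − 17.4) = 16.30
Linear-equated: (6.7/5.7)(15 − 17.4) + 18.7 = 15.879
Difference = 15.879 − 16.30 = -0.42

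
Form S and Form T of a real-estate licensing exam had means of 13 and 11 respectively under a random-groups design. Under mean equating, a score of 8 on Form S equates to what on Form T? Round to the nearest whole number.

6

Mean equating: y = x + (M_Y − M_X) = 8 + (11 − 13) = 6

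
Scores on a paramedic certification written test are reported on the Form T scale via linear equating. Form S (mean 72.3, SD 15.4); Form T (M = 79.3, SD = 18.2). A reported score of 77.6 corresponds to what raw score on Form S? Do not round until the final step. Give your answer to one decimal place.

Invert y = (SD_Y/SD_X)(x − M_X) + M_Y:
x = (SD_X/SD_Y)(y − M_Y) + M_X = (15.4/18.2)(77.6 − 79.3) + 72.3
x = 0.846154 × -1.700 + 72.3 = 70.9

70.9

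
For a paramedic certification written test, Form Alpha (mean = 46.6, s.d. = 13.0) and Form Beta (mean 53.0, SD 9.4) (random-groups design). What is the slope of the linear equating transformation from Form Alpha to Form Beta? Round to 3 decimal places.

A = SD_Y / SD_X = 9.4 / 13.0 = 0.723

0.723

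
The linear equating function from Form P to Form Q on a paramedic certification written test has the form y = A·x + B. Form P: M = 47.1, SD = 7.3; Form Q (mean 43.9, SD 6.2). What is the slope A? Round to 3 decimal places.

A = SD_Y / SD_X = 6.2 / 7.3 = 0.849

0.849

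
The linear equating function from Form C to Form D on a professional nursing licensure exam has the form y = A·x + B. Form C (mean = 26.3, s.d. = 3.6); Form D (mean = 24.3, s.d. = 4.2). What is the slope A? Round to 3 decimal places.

1.167

A = SD_Y / SD_X = 4.2 / 3.6 = 1.167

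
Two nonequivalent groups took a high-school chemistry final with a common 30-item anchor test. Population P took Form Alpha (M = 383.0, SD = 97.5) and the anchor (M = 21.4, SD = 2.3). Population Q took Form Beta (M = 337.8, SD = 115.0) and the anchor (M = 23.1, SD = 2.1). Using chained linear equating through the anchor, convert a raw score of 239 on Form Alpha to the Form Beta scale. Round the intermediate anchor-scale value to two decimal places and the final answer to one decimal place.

Form Alpha → anchor (Population P): v = (2.3/97.5)(239 − 383.0) + 21.4 = 18.00
anchor → Form Beta (Population Q): y = (115.0/2.1)(18.00 − 23.1) + 337.8 = 58.5

58.5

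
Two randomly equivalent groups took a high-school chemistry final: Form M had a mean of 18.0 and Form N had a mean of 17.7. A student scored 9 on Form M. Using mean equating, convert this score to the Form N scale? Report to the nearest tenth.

Mean equating: y = x + (M_Y − M_X) = 9 + (17.7 − 18.0) = 8.7

8.7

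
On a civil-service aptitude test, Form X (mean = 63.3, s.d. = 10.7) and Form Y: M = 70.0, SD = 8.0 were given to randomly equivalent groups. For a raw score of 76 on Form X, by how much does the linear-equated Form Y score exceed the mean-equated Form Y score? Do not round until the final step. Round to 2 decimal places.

Mean-equated: 76 + (70.0 − 63.3) = 82.70
Linear-equated: (8.0/10.7)(76 − 63.3) + 70.0 = 79.495
Difference = 79.495 − 82.70 = -3.20

-3.20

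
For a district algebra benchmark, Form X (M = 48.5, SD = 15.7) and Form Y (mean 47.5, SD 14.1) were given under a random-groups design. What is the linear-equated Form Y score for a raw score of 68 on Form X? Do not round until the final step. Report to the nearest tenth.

Linear equating: y = (SD_Y/SD_X)(x − M_X) + M_Y
y = (14.1/15.7)(68 − 48.5) + 47.5
y = 0.898089 × 19.5 + 47.5 = 17.5127 + 47.5 = 65.0

65.0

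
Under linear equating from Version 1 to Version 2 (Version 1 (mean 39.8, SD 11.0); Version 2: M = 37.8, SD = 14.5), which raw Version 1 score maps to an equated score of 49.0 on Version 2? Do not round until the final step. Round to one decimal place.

48.3

Invert y = (SD_Y/SD_X)(x − M_X) + M_Y:
x = (SD_X/SD_Y)(y − M_Y) + M_X = (11.0/14.5)(49.0 − 37.8) + 39.8
x = 0.758621 × 11.200 + 39.8 = 48.3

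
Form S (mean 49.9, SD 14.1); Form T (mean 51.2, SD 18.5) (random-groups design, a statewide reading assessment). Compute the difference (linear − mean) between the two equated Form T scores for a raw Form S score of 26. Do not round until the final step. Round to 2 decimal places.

Mean-equated: 26 + (51.2 − 49.9) = 27.30
Linear-equated: (18.5/14.1)(26 − 49.9) + 51.2 = 19.842
Difference = 19.842 − 27.30 = -7.46

-7.46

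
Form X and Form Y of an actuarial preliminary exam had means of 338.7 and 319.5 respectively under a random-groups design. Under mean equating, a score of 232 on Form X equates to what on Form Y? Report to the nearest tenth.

212.8

Mean equating: y = x + (M_Y − M_X) = 232 + (319.5 − 338.7) = 212.8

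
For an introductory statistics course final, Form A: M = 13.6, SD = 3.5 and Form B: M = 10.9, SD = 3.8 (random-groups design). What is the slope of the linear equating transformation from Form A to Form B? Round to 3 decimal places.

1.086

A = SD_Y / SD_X = 3.8 / 3.5 = 1.086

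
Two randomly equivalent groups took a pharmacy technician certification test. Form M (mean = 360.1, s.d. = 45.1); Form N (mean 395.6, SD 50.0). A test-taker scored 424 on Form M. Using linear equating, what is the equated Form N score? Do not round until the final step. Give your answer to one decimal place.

Linear equating: y = (SD_Y/SD_X)(x − M_X) + M_Y
y = (50.0/45.1)(424 − 360.1) + 395.6
y = 1.108647 × 63.9 + 395.6 = 70.8426 + 395.6 = 466.4

466.4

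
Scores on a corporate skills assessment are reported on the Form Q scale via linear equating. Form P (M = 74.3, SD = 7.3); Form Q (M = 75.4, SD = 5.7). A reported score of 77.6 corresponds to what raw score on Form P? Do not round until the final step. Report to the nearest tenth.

Invert y = (SD_Y/SD_X)(x − M_X) + M_Y:
x = (SD_X/SD_Y)(y − M_Y) + M_X = (7.3/5.7)(77.6 − 75.4) + 74.3
x = 1.280702 × 2.200 + 74.3 = 77.1

77.1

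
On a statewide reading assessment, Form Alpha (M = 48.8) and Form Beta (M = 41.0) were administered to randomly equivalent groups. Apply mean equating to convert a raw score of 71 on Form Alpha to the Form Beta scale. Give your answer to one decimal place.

63.2

Mean equating: y = x + (M_Y − M_X) = 71 + (41.0 − 48.8) = 63.2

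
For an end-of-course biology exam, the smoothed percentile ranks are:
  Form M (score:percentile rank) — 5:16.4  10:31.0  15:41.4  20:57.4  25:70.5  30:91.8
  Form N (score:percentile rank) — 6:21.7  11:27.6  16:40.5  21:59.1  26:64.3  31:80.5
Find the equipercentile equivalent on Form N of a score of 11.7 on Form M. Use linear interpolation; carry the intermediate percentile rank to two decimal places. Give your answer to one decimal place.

13.7

PR of 11.7 on Form M: 31.0 + (11.7 − 10)/(15 − 10) × (41.4 − 31.0) = 34.54
On Form N, PR 34.54 falls between score 11 (PR 27.6) and 16 (PR 40.5).
Interpolate: 11 + (34.54 − 27.6)/(40.5 − 27.6) × (16 − 11) = 13.7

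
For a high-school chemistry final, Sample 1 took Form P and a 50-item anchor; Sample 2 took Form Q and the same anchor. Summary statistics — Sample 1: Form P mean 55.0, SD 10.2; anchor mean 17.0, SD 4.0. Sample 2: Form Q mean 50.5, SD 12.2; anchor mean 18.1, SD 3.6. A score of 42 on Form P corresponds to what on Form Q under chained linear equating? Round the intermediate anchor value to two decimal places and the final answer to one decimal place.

Form P → anchor (Sample 1): v = (4.0/10.2)(42 − 55.0) + 17.0 = 11.90
anchor → Form Q (Sample 2): y = (12.2/3.6)(11.90 − 18.1) + 50.5 = 29.5

29.5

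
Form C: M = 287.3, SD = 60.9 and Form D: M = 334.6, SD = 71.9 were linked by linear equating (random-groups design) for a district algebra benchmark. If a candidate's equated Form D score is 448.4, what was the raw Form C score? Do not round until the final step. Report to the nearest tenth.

Invert y = (SD_Y/SD_X)(x − M_X) + M_Y:
x = (SD_X/SD_Y)(y − M_Y) + M_X = (60.9/71.9)(448.4 − 334.6) + 287.3
x = 0.847010 × 113.800 + 287.3 = 383.7

383.7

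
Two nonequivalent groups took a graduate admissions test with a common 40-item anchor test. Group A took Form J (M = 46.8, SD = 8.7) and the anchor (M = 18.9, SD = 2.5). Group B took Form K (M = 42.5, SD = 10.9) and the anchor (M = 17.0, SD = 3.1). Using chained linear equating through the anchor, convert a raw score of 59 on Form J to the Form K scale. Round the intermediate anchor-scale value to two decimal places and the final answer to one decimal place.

Form J → anchor (Group A): v = (2.5/8.7)(59 − 46.8) + 18.9 = 22.41
anchor → Form K (Group B): y = (10.9/3.1)(22.41 − 17.0) + 42.5 = 61.5

61.5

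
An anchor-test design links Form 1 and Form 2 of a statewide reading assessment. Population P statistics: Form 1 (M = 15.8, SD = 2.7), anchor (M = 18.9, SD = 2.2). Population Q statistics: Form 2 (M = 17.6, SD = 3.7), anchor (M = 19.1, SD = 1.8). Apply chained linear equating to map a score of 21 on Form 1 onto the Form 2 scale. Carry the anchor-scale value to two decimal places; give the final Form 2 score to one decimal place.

Form 1 → anchor (Population P): v = (2.2/2.7)(21 − 15.8) + 18.9 = 23.14
anchor → Form 2 (Population Q): y = (3.7/1.8)(23.14 − 19.1) + 17.6 = 25.9

25.9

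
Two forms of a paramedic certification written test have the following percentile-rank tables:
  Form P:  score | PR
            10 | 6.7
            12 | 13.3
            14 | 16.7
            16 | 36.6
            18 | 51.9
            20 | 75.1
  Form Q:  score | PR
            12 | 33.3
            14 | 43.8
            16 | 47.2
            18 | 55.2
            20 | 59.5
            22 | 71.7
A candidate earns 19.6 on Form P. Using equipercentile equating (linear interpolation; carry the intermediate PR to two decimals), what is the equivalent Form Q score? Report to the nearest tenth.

PR of 19.6 on Form P: 51.9 + (19.6 − 18)/(20 − 18) × (75.1 − 51.9) = 70.46
On Form Q, PR 70.46 falls between score 20 (PR 59.5) and 22 (PR 71.7).
Interpolate: 20 + (70.46 − 59.5)/(71.7 − 59.5) × (22 − 20) = 21.8

21.8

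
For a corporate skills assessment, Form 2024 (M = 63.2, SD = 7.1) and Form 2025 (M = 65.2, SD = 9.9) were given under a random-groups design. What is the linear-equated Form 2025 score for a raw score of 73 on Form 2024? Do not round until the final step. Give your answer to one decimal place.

78.9

Linear equating: y = (SD_Y/SD_X)(x − M_X) + M_Y
y = (9.9/7.1)(73 − 63.2) + 65.2
y = 1.394366 × 9.8 + 65.2 = 13.6648 + 65.2 = 78.9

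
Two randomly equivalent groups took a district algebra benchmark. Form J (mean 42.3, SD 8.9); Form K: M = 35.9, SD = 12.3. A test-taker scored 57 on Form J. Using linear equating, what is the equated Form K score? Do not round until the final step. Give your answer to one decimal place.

56.2

Linear equating: y = (SD_Y/SD_X)(x − M_X) + M_Y
y = (12.3/8.9)(57 − 42.3) + 35.9
y = 1.382022 × 14.7 + 35.9 = 20.3157 + 35.9 = 56.2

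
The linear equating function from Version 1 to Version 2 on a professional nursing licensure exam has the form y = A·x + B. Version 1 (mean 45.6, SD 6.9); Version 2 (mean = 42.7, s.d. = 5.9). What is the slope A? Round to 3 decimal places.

A = SD_Y / SD_X = 5.9 / 6.9 = 0.855

0.855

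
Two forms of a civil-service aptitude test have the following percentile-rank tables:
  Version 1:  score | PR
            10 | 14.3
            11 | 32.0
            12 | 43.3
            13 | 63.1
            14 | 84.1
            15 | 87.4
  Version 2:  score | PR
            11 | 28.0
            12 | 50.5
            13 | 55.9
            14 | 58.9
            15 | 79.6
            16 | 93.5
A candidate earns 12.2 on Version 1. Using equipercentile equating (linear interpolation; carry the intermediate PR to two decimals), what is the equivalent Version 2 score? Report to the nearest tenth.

11.9

PR of 12.2 on Version 1: 43.3 + (12.2 − 12)/(13 − 12) × (63.1 − 43.3) = 47.26
On Version 2, PR 47.26 falls between score 11 (PR 28.0) and 12 (PR 50.5).
Interpolate: 11 + (47.26 − 28.0)/(50.5 − 28.0) × (12 − 11) = 11.9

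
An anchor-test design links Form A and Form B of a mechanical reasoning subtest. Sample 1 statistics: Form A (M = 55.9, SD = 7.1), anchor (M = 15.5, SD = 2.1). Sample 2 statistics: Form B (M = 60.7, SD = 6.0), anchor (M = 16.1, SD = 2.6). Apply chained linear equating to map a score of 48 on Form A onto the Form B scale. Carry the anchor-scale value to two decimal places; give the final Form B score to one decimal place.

Form A → anchor (Sample 1): v = (2.1/7.1)(48 − 55.9) + 15.5 = 13.16
anchor → Form B (Sample 2): y = (6.0/2.6)(13.16 − 16.1) + 60.7 = 53.9

53.9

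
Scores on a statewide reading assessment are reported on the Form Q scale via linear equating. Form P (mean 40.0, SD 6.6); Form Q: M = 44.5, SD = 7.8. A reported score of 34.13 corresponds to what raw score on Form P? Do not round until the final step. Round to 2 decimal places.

Invert y = (SD_Y/SD_X)(x − M_X) + M_Y:
x = (SD_X/SD_Y)(y − M_Y) + M_X = (6.6/7.8)(34.13 − 44.5) + 40.0
x = 0.846154 × -10.370 + 40.0 = 31.23

31.23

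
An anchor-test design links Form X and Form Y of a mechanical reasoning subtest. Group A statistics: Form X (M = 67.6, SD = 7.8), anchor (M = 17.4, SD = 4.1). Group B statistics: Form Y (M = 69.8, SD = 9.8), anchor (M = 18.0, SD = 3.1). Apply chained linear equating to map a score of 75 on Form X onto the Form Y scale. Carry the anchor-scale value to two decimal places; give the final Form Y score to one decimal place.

80.2

Form X → anchor (Group A): v = (4.1/7.8)(75 − 67.6) + 17.4 = 21.29
anchor → Form Y (Group B): y = (9.8/3.1)(21.29 − 18.0) + 69.8 = 80.2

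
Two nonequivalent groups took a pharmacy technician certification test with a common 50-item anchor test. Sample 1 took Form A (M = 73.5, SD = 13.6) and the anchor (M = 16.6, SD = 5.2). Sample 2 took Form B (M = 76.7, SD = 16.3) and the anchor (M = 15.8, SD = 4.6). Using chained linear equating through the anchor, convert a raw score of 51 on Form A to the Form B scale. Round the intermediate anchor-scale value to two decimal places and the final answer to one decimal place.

49.1

Form A → anchor (Sample 1): v = (5.2/13.6)(51 − 73.5) + 16.6 = 8.00
anchor → Form B (Sample 2): y = (16.3/4.6)(8.00 − 15.8) + 76.7 = 49.1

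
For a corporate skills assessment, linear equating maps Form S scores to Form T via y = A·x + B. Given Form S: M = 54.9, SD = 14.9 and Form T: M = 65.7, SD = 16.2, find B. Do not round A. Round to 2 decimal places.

A = SD_Y / SD_X = 16.2 / 14.9 = 1.087248
B = M_Y − A·M_X = 65.7 − 1.087248 × 54.9 = 6.01

6.01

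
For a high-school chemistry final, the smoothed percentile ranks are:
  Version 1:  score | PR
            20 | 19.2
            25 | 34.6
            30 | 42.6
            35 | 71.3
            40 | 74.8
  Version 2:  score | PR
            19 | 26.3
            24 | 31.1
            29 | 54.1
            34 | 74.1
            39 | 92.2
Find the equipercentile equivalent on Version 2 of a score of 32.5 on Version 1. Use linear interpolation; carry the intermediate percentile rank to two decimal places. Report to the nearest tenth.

29.7

PR of 32.5 on Version 1: 42.6 + (32.5 − 30)/(35 − 30) × (71.3 − 42.6) = 56.95
On Version 2, PR 56.95 falls between score 29 (PR 54.1) and 34 (PR 74.1).
Interpolate: 29 + (56.95 − 54.1)/(74.1 − 54.1) × (34 − 29) = 29.7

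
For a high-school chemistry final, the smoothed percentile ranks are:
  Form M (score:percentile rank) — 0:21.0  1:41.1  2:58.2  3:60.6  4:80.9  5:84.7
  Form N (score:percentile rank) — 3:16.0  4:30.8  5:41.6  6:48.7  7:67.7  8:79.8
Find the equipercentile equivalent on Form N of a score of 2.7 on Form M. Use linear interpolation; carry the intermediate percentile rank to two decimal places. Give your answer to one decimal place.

6.6

PR of 2.7 on Form M: 58.2 + (2.7 − 2)/(3 − 2) × (60.6 − 58.2) = 59.88
On Form N, PR 59.88 falls between score 6 (PR 48.7) and 7 (PR 67.7).
Interpolate: 6 + (59.88 − 48.7)/(67.7 − 48.7) × (7 − 6) = 6.6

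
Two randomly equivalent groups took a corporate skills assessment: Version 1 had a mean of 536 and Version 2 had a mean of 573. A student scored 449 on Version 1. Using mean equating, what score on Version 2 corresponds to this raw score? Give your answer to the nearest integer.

486

Mean equating: y = x + (M_Y − M_X) = 449 + (573 − 536) = 486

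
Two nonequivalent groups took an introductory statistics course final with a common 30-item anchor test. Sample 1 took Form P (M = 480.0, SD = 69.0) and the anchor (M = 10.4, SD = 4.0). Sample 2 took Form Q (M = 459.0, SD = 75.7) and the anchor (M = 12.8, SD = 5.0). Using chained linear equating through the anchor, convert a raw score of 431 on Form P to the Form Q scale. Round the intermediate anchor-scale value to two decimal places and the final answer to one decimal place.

379.7

Form P → anchor (Sample 1): v = (4.0/69.0)(431 − 480.0) + 10.4 = 7.56
anchor → Form Q (Sample 2): y = (75.7/5.0)(7.56 − 12.8) + 459.0 = 379.7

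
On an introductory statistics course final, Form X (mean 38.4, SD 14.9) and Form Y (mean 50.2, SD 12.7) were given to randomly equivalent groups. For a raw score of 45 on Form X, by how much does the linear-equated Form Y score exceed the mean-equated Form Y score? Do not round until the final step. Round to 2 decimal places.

Mean-equated: 45 + (50.2 − 38.4) = 56.80
Linear-equated: (12.7/14.9)(45 − 38.4) + 50.2 = 55.826
Difference = 55.826 − 56.80 = -0.97

-0.97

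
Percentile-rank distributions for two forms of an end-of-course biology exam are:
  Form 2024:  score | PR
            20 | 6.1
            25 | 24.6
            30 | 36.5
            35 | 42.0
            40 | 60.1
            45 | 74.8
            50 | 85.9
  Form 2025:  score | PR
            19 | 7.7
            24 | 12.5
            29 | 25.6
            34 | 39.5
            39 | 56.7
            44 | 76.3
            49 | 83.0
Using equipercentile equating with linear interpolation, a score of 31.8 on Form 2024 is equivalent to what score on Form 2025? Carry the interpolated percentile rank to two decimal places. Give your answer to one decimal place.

33.6

PR of 31.8 on Form 2024: 36.5 + (31.8 − 30)/(35 − 30) × (42.0 − 36.5) = 38.48
On Form 2025, PR 38.48 falls between score 29 (PR 25.6) and 34 (PR 39.5).
Interpolate: 29 + (38.48 − 25.6)/(39.5 − 25.6) × (34 − 29) = 33.6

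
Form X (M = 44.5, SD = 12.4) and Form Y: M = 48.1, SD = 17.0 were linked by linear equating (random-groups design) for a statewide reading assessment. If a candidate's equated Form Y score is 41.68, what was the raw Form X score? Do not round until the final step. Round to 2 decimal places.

39.82

Invert y = (SD_Y/SD_X)(x − M_X) + M_Y:
x = (SD_X/SD_Y)(y − M_Y) + M_X = (12.4/17.0)(41.68 − 48.1) + 44.5
x = 0.729412 × -6.420 + 44.5 = 39.82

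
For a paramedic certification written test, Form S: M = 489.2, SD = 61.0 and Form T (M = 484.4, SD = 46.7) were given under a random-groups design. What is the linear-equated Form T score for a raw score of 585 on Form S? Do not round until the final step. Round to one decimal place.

Linear equating: y = (SD_Y/SD_X)(x − M_X) + M_Y
y = (46.7/61.0)(585 − 489.2) + 484.4
y = 0.765574 × 95.8 + 484.4 = 73.3420 + 484.4 = 557.7

557.7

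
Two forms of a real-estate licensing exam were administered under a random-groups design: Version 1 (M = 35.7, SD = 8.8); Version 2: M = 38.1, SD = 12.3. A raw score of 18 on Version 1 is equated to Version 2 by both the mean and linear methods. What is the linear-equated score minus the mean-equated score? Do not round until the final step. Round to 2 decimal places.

Mean-equated: 18 + (38.1 − 35.7) = 20.40
Linear-equated: (12.3/8.8)(18 − 35.7) + 38.1 = 13.360
Difference = 13.360 − 20.40 = -7.04

-7.04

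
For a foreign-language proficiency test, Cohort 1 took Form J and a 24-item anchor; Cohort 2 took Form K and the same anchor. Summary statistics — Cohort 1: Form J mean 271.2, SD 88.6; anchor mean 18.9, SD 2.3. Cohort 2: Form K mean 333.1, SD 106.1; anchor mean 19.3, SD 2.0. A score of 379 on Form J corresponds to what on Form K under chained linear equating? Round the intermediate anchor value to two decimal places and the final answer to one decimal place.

460.4

Form J → anchor (Cohort 1): v = (2.3/88.6)(379 − 271.2) + 18.9 = 21.70
anchor → Form K (Cohort 2): y = (106.1/2.0)(21.70 − 19.3) + 333.1 = 460.4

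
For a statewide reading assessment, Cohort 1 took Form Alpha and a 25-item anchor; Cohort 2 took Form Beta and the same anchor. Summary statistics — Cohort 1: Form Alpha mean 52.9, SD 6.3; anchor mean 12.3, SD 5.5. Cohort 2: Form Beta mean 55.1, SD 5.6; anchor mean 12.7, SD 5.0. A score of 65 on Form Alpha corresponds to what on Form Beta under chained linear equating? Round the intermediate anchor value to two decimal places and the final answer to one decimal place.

Form Alpha → anchor (Cohort 1): v = (5.5/6.3)(65 − 52.9) + 12.3 = 22.86
anchor → Form Beta (Cohort 2): y = (5.6/5.0)(22.86 − 12.7) + 55.1 = 66.5

66.5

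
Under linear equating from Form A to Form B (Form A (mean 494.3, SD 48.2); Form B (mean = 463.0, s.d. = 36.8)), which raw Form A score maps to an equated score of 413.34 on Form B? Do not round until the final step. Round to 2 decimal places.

429.26

Invert y = (SD_Y/SD_X)(x − M_X) + M_Y:
x = (SD_X/SD_Y)(y − M_Y) + M_X = (48.2/36.8)(413.34 − 463.0) + 494.3
x = 1.309783 × -49.660 + 494.3 = 429.26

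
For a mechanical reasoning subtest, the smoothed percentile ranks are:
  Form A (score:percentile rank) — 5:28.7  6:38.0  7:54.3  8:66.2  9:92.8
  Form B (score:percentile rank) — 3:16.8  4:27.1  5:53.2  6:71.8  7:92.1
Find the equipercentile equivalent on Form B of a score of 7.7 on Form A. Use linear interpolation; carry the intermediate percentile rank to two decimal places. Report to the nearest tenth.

PR of 7.7 on Form A: 54.3 + (7.7 − 7)/(8 − 7) × (66.2 − 54.3) = 62.63
On Form B, PR 62.63 falls between score 5 (PR 53.2) and 6 (PR 71.8).
Interpolate: 5 + (62.63 − 53.2)/(71.8 − 53.2) × (6 − 5) = 5.5

5.5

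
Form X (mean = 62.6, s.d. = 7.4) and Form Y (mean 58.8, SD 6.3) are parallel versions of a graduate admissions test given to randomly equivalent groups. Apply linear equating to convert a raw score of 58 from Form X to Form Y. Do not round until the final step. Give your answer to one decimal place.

54.9

Linear equating: y = (SD_Y/SD_X)(x − M_X) + M_Y
y = (6.3/7.4)(58 − 62.6) + 58.8
y = 0.851351 × -4.6 + 58.8 = -3.9162 + 58.8 = 54.9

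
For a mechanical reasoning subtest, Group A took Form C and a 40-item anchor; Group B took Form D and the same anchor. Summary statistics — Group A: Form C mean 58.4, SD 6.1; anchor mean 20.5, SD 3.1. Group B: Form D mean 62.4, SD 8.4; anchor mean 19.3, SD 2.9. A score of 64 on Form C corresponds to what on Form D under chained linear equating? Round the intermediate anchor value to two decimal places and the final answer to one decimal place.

74.1

Form C → anchor (Group A): v = (3.1/6.1)(64 − 58.4) + 20.5 = 23.35
anchor → Form D (Group B): y = (8.4/2.9)(23.35 − 19.3) + 62.4 = 74.1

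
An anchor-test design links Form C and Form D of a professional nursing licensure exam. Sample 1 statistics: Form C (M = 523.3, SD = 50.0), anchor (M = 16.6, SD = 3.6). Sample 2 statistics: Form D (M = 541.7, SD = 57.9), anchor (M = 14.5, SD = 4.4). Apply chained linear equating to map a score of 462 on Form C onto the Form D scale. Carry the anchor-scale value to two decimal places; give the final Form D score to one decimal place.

Form C → anchor (Sample 1): v = (3.6/50.0)(462 − 523.3) + 16.6 = 12.19
anchor → Form D (Sample 2): y = (57.9/4.4)(12.19 − 14.5) + 541.7 = 511.3

511.3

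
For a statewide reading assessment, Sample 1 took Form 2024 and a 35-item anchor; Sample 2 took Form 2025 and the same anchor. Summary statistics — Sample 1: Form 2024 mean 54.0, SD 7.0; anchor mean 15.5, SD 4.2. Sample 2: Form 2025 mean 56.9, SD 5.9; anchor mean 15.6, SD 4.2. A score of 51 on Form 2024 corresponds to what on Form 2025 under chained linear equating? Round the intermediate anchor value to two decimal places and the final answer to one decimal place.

Form 2024 → anchor (Sample 1): v = (4.2/7.0)(51 − 54.0) + 15.5 = 13.70
anchor → Form 2025 (Sample 2): y = (5.9/4.2)(13.70 − 15.6) + 56.9 = 54.2

54.2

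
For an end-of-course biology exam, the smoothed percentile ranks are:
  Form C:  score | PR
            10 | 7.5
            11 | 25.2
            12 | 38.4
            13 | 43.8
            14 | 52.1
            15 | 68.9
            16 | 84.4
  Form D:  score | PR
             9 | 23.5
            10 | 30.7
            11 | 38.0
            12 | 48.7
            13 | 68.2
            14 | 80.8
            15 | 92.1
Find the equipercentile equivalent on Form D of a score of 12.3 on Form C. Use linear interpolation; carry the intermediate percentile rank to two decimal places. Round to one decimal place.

11.2

PR of 12.3 on Form C: 38.4 + (12.3 − 12)/(13 − 12) × (43.8 − 38.4) = 40.02
On Form D, PR 40.02 falls between score 11 (PR 38.0) and 12 (PR 48.7).
Interpolate: 11 + (40.02 − 38.0)/(48.7 − 38.0) × (12 − 11) = 11.2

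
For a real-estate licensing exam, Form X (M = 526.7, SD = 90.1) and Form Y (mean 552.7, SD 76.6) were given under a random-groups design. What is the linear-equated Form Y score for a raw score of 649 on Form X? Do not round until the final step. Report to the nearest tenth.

656.7

Linear equating: y = (SD_Y/SD_X)(x − M_X) + M_Y
y = (76.6/90.1)(649 − 526.7) + 552.7
y = 0.850166 × 122.3 + 552.7 = 103.9754 + 552.7 = 656.7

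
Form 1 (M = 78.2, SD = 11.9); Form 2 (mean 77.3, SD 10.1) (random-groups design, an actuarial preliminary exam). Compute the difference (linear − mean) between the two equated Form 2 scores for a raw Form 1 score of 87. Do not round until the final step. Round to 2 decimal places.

Mean-equated: 87 + (77.3 − 78.2) = 86.10
Linear-equated: (10.1/11.9)(87 − 78.2) + 77.3 = 84.769
Difference = 84.769 − 86.10 = -1.33

-1.33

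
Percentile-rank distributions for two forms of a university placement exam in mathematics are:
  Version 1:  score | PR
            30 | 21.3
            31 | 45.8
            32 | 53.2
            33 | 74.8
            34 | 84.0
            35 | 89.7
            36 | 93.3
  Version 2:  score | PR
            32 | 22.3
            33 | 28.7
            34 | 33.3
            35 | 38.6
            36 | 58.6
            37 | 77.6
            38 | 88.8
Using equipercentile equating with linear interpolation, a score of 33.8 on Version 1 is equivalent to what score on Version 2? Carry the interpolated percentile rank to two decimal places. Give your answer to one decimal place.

PR of 33.8 on Version 1: 74.8 + (33.8 − 33)/(34 − 33) × (84.0 − 74.8) = 82.16
On Version 2, PR 82.16 falls between score 37 (PR 77.6) and 38 (PR 88.8).
Interpolate: 37 + (82.16 − 77.6)/(88.8 − 77.6) × (38 − 37) = 37.4

37.4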